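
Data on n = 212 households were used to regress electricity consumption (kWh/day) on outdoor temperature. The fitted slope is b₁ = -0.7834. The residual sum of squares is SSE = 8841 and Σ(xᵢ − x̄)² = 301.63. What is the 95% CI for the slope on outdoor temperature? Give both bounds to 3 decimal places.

MSE = SSE/(n − 2) = 8841/210 = 42.1.
SE(b₁) = √(MSE/Sₓₓ) = √(42.1/301.63) = 0.373597.
df = n − 2 = 210.
t* = t_{0.025, 210} = 1.971325.
Margin = t* × SE = 1.971325 × 0.373597 = 0.73648.
CI: -0.7834 ± 0.73648 → (-1.520, -0.047).
With 95% confidence, each one-unit increase in outdoor temperature is associated with a change of between -1.520 and -0.047 kWh/day in electricity consumption.

(-1.520, -0.047)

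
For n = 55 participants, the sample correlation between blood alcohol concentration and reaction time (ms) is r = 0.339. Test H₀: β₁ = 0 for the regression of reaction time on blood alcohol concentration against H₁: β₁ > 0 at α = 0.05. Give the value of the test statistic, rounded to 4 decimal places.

t = 2.6233

t = r·√(n − 2)/√(1 − r²) = 0.339·√53/√0.885079 = 2.6233.
df = n − 2 = 53.
One-sided p ≈ 0.0057, which is < 0.05, so reject H₀.
There is evidence of a linear association between blood alcohol concentration and reaction time.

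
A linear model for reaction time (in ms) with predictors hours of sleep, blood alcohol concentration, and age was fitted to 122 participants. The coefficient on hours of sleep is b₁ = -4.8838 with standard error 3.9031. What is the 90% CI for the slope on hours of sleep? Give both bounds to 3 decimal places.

(-11.355, 1.587)

df = n − k − 1 = 122 − 3 − 1 = 118.
t* = t_{0.05, 118} = 1.65787.
Margin = t* × SE = 1.65787 × 3.9031 = 6.47083.
CI: -4.8838 ± 6.47083 → (-11.355, 1.587).
With 90% confidence, each one-unit increase in hours of sleep is associated with a change of between -11.355 and 1.587 ms in reaction time, holding the other predictors fixed.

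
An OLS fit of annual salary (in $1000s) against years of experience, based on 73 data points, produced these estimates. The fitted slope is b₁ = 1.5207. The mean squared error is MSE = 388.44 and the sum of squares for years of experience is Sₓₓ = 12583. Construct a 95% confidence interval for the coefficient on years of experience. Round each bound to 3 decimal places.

SE(b₁) = √(MSE/Sₓₓ) = √(388.44/12583) = 0.175699.
df = n − 2 = 71.
t* = t_{0.025, 71} = 1.993943.
Margin = t* × SE = 1.993943 × 0.175699 = 0.35033.
CI: 1.5207 ± 0.35033 → (1.170, 1.871).
With 95% confidence, each one-unit increase in years of experience is associated with a change of between 1.170 and 1.871 $1000s in annual salary.

(1.170, 1.871)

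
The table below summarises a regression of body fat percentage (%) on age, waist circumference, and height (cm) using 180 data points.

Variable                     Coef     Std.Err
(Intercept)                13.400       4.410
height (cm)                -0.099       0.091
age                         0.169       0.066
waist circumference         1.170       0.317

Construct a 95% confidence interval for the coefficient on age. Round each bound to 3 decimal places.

(0.039, 0.299)

Read off: b = 0.169, SE = 0.066 for age.
df = n − k − 1 = 180 − 3 − 1 = 176.
t* = t_{0.025, 176} = 1.973534.
Margin = t* × SE = 1.973534 × 0.066 = 0.13025.
CI: 0.169 ± 0.13025 → (0.039, 0.299).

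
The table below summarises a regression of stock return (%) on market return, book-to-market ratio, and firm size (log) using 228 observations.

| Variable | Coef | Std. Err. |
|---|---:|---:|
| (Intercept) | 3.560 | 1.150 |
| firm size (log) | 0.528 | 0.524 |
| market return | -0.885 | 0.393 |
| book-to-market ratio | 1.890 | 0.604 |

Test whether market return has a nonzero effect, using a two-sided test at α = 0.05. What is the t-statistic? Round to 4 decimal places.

t = -2.2519

Read off: b = -0.885, SE = 0.393 for market return.
H₀: β₁ = 0 vs H₁: β₁ ≠ 0.
t = -0.885 / 0.393 = -2.2519.
df = n − k − 1 = 228 − 3 − 1 = 224.
Two-sided p ≈ 0.0253, which is < 0.05, so reject H₀.
There is evidence that market return is associated with stock return, holding the other predictors fixed.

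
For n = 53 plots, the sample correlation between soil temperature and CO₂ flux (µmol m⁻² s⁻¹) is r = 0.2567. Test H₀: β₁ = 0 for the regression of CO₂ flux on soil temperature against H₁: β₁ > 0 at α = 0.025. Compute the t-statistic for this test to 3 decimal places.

t = r·√(n − 2)/√(1 − r²) = 0.2567·√51/√0.934105 = 1.897.
df = n − 2 = 51.
One-sided p ≈ 0.0318, which is ≥ 0.025, so fail to reject H₀.
The data do not give significant evidence of a linear association between soil temperature and CO₂ flux.

t = 1.897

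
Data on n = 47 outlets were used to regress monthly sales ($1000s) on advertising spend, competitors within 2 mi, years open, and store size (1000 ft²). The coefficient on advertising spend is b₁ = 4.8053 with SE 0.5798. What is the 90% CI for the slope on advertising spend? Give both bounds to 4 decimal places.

(3.8301, 5.7805)

df = n − k − 1 = 47 − 4 − 1 = 42.
t* = t_{0.05, 42} = 1.681952.
Margin = t* × SE = 1.681952 × 0.5798 = 0.975196.
CI: 4.8053 ± 0.975196 → (3.8301, 5.7805).
With 90% confidence, each one-unit increase in advertising spend is associated with a change of between 3.8301 and 5.7805 $1000s in monthly sales, holding the other predictors fixed.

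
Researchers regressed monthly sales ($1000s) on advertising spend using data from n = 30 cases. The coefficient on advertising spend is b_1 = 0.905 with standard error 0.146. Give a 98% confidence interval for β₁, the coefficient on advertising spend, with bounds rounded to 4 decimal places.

(0.5448, 1.2652)

df = n − 2 = 30 − 2 = 28.
t* = t_{0.01, 28} = 2.46714.
Margin = t* × SE = 2.46714 × 0.146 = 0.360202.
CI: 0.905 ± 0.360202 → (0.5448, 1.2652).
With 98% confidence, each one-unit increase in advertising spend is associated with a change of between 0.5448 and 1.2652 $1000s in monthly sales.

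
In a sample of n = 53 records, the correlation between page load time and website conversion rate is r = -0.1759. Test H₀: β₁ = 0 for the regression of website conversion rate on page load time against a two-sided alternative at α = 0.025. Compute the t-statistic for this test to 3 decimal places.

t = r·√(n − 2)/√(1 − r²) = -0.1759·√51/√0.969059 = -1.276.
df = n − 2 = 51.
Two-sided p ≈ 0.2077, which is ≥ 0.025, so fail to reject H₀.
The data do not give significant evidence of a linear association between page load time and website conversion rate.

t = -1.276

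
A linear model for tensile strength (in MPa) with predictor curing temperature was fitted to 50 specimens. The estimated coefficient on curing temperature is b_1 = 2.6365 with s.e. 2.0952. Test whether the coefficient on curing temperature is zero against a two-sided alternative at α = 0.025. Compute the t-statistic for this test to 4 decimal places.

t = 1.2584

H₀: β₁ = 0 vs H₁: β₁ ≠ 0.
t = (b_1 − β₁⁰)/SE = 2.6365 / 2.0952 = 1.2584.
df = n − 2 = 50 − 2 = 48.
Two-sided p ≈ 0.2144, which is ≥ 0.025, so fail to reject H₀.
The data do not give significant evidence of an association between curing temperature and tensile strength.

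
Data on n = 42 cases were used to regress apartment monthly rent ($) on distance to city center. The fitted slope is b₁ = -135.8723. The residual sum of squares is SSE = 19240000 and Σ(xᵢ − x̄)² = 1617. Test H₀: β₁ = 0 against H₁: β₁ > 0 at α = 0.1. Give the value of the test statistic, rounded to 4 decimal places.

MSE = SSE/(n − 2) = 19240000/40 = 481000.
SE(b₁) = √(MSE/Sₓₓ) = √(481000/1617) = 17.2472.
t = -135.8723 / 17.2472 = -7.8780.
df = n − 2 = 40.
One-sided p ≈ 1.0000, which is ≥ 0.1, so fail to reject H₀.
The data do not give significant evidence that the true slope on distance to city center is positive.

t = -7.8780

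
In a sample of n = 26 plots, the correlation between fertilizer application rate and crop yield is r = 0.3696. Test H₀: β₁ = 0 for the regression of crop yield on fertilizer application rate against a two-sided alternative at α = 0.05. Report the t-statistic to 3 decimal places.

t = r·√(n − 2)/√(1 − r²) = 0.3696·√24/√0.863396 = 1.949.
df = n − 2 = 24.
Two-sided p ≈ 0.0631, which is ≥ 0.05, so fail to reject H₀.
The data do not give significant evidence of a linear association between fertilizer application rate and crop yield.

t = 1.949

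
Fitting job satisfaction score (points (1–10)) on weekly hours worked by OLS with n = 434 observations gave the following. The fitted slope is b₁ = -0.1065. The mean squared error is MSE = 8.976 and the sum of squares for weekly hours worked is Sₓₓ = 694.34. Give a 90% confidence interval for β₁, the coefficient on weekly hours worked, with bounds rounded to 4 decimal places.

(-0.2939, 0.0809)

SE(b₁) = √(MSE/Sₓₓ) = √(8.976/694.34) = 0.113699.
df = n − 2 = 432.
t* = t_{0.05, 432} = 1.648388.
Margin = t* × SE = 1.648388 × 0.113699 = 0.187420.
CI: -0.1065 ± 0.187420 → (-0.2939, 0.0809).
With 90% confidence, each one-unit increase in weekly hours worked is associated with a change of between -0.2939 and 0.0809 points (1–10) in job satisfaction score.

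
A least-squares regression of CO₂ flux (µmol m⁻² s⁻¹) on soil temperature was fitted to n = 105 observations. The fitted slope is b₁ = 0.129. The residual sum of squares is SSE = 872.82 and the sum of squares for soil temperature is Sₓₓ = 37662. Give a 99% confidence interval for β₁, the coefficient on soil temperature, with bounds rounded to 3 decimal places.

MSE = SSE/(n − 2) = 872.82/103 = 8.47398.
SE(b₁) = √(MSE/Sₓₓ) = √(8.47398/37662) = 0.015.
df = n − 2 = 103.
t* = t_{0.005, 103} = 2.624407.
Margin = t* × SE = 2.624407 × 0.015 = 0.03937.
CI: 0.129 ± 0.03937 → (0.090, 0.168).
With 99% confidence, each one-unit increase in soil temperature is associated with a change of between 0.090 and 0.168 µmol m⁻² s⁻¹ in CO₂ flux.

(0.090, 0.168)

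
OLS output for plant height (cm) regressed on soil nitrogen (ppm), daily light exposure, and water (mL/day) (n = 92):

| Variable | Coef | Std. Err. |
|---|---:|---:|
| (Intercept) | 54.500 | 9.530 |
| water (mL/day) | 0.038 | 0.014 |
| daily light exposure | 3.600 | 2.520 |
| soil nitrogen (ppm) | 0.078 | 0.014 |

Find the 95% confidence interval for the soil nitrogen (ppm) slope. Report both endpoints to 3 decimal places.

(0.050, 0.106)

Read off: b = 0.078, SE = 0.014 for soil nitrogen (ppm).
df = n − k − 1 = 92 − 3 − 1 = 88.
t* = t_{0.025, 88} = 1.98729.
Margin = t* × SE = 1.98729 × 0.014 = 0.02782.
CI: 0.078 ± 0.02782 → (0.050, 0.106).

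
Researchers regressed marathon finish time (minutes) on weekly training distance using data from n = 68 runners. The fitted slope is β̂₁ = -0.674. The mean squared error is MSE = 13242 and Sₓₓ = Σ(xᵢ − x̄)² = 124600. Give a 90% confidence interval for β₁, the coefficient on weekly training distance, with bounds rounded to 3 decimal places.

SE(β̂₁) = √(MSE/Sₓₓ) = √(13242/124600) = 0.326.
df = n − 2 = 66.
t* = t_{0.05, 66} = 1.668271.
Margin = t* × SE = 1.668271 × 0.326 = 0.54386.
CI: -0.674 ± 0.54386 → (-1.218, -0.130).
With 90% confidence, each one-unit increase in weekly training distance is associated with a change of between -1.218 and -0.130 minutes in marathon finish time.

(-1.218, -0.130)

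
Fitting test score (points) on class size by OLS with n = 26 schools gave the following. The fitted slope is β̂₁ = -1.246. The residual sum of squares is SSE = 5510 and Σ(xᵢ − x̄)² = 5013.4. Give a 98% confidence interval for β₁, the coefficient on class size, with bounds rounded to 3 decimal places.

MSE = SSE/(n − 2) = 5510/24 = 229.583.
SE(β̂₁) = √(MSE/Sₓₓ) = √(229.583/5013.4) = 0.213995.
df = n − 2 = 24.
t* = t_{0.01, 24} = 2.492159.
Margin = t* × SE = 2.492159 × 0.213995 = 0.53331.
CI: -1.246 ± 0.53331 → (-1.779, -0.713).
With 98% confidence, each one-unit increase in class size is associated with a change of between -1.779 and -0.713 points in test score.

(-1.779, -0.713)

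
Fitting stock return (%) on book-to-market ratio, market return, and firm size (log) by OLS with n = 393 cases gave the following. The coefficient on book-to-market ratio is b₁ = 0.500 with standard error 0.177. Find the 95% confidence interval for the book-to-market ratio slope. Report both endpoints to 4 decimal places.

(0.1520, 0.8480)

df = n − k − 1 = 393 − 3 − 1 = 389.
t* = t_{0.025, 389} = 1.966081.
Margin = t* × SE = 1.966081 × 0.177 = 0.347996.
CI: 0.500 ± 0.347996 → (0.1520, 0.8480).
With 95% confidence, each one-unit increase in book-to-market ratio is associated with a change of between 0.1520 and 0.8480 % in stock return, holding the other predictors fixed.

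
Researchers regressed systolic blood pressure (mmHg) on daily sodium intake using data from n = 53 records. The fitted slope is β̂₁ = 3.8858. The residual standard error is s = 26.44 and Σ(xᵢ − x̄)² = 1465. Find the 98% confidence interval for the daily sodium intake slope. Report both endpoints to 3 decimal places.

(2.227, 5.545)

SE(β̂₁) = s/√Sₓₓ = 26.44/√1465 = 0.690785.
df = n − 2 = 51.
t* = t_{0.01, 51} = 2.401718.
Margin = t* × SE = 2.401718 × 0.690785 = 1.65907.
CI: 3.8858 ± 1.65907 → (2.227, 5.545).
With 98% confidence, each one-unit increase in daily sodium intake is associated with a change of between 2.227 and 5.545 mmHg in systolic blood pressure.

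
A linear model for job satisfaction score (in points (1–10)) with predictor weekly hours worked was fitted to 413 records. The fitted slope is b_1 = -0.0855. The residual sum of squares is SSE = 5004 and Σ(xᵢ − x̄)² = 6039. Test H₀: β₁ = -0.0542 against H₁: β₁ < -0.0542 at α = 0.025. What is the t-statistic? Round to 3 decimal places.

MSE = SSE/(n − 2) = 5004/411 = 12.1752.
SE(b_1) = √(MSE/Sₓₓ) = √(12.1752/6039) = 0.0449009.
t = (-0.0855 − (-0.0542)) / 0.0449009 = -0.697.
df = n − 2 = 411.
One-sided p ≈ 0.2431, which is ≥ 0.025, so fail to reject H₀.
The data do not give significant evidence that the true slope on weekly hours worked is below -0.0542 points (1–10) per unit.

t = -0.697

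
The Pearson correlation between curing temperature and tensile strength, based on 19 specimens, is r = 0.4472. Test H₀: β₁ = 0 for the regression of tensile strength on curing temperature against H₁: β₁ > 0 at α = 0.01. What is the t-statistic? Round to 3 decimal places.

t = r·√(n − 2)/√(1 − r²) = 0.4472·√17/√0.800012 = 2.061.
df = n − 2 = 17.
One-sided p ≈ 0.0274, which is ≥ 0.01, so fail to reject H₀.
The data do not give significant evidence of a linear association between curing temperature and tensile strength.

t = 2.061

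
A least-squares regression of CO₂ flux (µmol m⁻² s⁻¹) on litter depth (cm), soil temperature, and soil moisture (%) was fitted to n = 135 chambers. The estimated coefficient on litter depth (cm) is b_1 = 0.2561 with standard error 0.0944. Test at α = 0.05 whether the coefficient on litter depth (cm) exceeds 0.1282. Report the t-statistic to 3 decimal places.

t = 1.355

H₀: β₁ = 0.1282 vs H₁: β₁ > 0.1282.
t = (b_1 − β₁⁰)/SE = (0.2561 − 0.1282) / 0.0944 = 1.355.
df = n − k − 1 = 135 − 3 − 1 = 131.
One-sided p ≈ 0.0889, which is ≥ 0.05, so fail to reject H₀.
The data do not give significant evidence that the true slope on litter depth (cm) exceeds 0.1282 µmol m⁻² s⁻¹ per unit, holding the other predictors fixed.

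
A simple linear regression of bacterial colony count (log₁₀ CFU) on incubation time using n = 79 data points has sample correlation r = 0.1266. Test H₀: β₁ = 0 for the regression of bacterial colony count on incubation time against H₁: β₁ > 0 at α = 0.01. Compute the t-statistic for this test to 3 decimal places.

t = r·√(n − 2)/√(1 − r²) = 0.1266·√77/√0.983972 = 1.120.
df = n − 2 = 77.
One-sided p ≈ 0.1331, which is ≥ 0.01, so fail to reject H₀.
The data do not give significant evidence of a linear association between incubation time and bacterial colony count.

t = 1.120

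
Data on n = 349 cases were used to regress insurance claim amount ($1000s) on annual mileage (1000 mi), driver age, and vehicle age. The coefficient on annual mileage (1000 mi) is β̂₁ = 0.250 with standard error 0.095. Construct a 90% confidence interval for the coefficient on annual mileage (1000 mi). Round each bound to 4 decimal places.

df = n − k − 1 = 349 − 3 − 1 = 345.
t* = t_{0.05, 345} = 1.649282.
Margin = t* × SE = 1.649282 × 0.095 = 0.156682.
CI: 0.250 ± 0.156682 → (0.0933, 0.4067).
With 90% confidence, each one-unit increase in annual mileage (1000 mi) is associated with a change of between 0.0933 and 0.4067 $1000s in insurance claim amount, holding the other predictors fixed.

(0.0933, 0.4067)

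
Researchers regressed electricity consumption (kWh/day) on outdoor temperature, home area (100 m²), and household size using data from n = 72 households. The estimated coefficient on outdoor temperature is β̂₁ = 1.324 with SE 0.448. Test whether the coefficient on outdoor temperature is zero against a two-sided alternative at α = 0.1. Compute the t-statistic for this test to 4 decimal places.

H₀: β₁ = 0 vs H₁: β₁ ≠ 0.
t = (β̂₁ − β₁⁰)/SE = 1.324 / 0.448 = 2.9554.
df = n − k − 1 = 72 − 3 − 1 = 68.
Two-sided p ≈ 0.0043, which is < 0.1, so reject H₀.
There is evidence that outdoor temperature is associated with electricity consumption, holding the other predictors fixed.

t = 2.9554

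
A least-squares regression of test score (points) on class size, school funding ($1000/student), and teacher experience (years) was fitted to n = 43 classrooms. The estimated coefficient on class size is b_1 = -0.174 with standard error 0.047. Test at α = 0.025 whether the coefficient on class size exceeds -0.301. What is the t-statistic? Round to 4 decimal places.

t = 2.7021

H₀: β₁ = -0.301 vs H₁: β₁ > -0.301.
t = (b_1 − β₁⁰)/SE = (-0.174 − (-0.301)) / 0.047 = 2.7021.
df = n − k − 1 = 43 − 3 − 1 = 39.
One-sided p ≈ 0.0051, which is < 0.025, so reject H₀.
There is evidence that the true slope on class size exceeds -0.301 points per unit, holding the other predictors fixed.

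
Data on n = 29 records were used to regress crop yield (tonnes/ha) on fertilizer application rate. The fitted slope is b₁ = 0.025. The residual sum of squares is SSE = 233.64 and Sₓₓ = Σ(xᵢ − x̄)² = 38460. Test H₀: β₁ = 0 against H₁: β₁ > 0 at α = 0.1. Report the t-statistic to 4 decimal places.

MSE = SSE/(n − 2) = 233.64/27 = 8.65333.
SE(b₁) = √(MSE/Sₓₓ) = √(8.65333/38460) = 0.0149999.
t = 0.025 / 0.0149999 = 1.6667.
df = n − 2 = 27.
One-sided p ≈ 0.0536, which is < 0.1, so reject H₀.
There is evidence that the true slope on fertilizer application rate is positive.

t = 1.6667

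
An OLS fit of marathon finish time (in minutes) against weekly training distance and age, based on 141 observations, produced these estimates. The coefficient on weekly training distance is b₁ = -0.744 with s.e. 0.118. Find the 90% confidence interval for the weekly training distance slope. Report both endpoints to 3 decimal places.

df = n − k − 1 = 141 − 2 − 1 = 138.
t* = t_{0.05, 138} = 1.65597.
Margin = t* × SE = 1.65597 × 0.118 = 0.19540.
CI: -0.744 ± 0.19540 → (-0.939, -0.549).
With 90% confidence, each one-unit increase in weekly training distance is associated with a change of between -0.939 and -0.549 minutes in marathon finish time, holding the other predictors fixed.

(-0.939, -0.549)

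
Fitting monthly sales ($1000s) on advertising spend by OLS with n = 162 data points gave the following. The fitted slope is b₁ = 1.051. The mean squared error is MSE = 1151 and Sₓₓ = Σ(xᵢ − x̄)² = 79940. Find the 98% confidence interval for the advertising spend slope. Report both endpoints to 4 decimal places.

SE(b₁) = √(MSE/Sₓₓ) = √(1151/79940) = 0.119993.
df = n − 2 = 160.
t* = t_{0.01, 160} = 2.34988.
Margin = t* × SE = 2.34988 × 0.119993 = 0.281969.
CI: 1.051 ± 0.281969 → (0.7690, 1.3330).
With 98% confidence, each one-unit increase in advertising spend is associated with a change of between 0.7690 and 1.3330 $1000s in monthly sales.

(0.7690, 1.3330)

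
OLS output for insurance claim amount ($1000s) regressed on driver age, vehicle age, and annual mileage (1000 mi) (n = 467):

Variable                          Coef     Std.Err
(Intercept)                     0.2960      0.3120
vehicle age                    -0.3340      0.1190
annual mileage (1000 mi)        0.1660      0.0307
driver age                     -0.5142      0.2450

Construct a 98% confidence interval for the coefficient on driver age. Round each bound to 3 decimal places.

Read off: b = -0.5142, SE = 0.2450 for driver age.
df = n − k − 1 = 467 − 3 − 1 = 463.
t* = t_{0.01, 463} = 2.334429.
Margin = t* × SE = 2.334429 × 0.2450 = 0.57194.
CI: -0.5142 ± 0.57194 → (-1.086, 0.058).

(-1.086, 0.058)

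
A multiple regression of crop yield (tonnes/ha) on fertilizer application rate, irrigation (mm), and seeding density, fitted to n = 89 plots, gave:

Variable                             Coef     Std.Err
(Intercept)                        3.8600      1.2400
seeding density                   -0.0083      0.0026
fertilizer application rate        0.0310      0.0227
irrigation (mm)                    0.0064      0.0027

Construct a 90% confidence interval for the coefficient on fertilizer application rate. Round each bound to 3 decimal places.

(-0.007, 0.069)

Read off: b = 0.0310, SE = 0.0227 for fertilizer application rate.
df = n − k − 1 = 89 − 3 − 1 = 85.
t* = t_{0.05, 85} = 1.662978.
Margin = t* × SE = 1.662978 × 0.0227 = 0.03775.
CI: 0.0310 ± 0.03775 → (-0.007, 0.069).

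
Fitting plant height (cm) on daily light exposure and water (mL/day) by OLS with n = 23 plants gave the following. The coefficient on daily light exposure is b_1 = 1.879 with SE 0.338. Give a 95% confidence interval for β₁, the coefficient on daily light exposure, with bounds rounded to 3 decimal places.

(1.174, 2.584)

df = n − k − 1 = 23 − 2 − 1 = 20.
t* = t_{0.025, 20} = 2.085963.
Margin = t* × SE = 2.085963 × 0.338 = 0.70506.
CI: 1.879 ± 0.70506 → (1.174, 2.584).
With 95% confidence, each one-unit increase in daily light exposure is associated with a change of between 1.174 and 2.584 cm in plant height, holding the other predictors fixed.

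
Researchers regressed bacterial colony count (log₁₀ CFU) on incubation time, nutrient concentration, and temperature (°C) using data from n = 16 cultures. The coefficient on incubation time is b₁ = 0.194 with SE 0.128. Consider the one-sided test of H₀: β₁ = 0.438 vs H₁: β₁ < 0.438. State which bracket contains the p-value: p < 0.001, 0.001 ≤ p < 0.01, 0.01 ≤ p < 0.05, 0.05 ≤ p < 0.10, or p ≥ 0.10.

t = (0.194 − 0.438) / 0.128 = -1.906.
df = n − k − 1 = 16 − 3 − 1 = 12.
One-sided p = P(T_{12} < t) ≈ 0.0404.
So 0.01 ≤ p < 0.05.

0.01 ≤ p < 0.05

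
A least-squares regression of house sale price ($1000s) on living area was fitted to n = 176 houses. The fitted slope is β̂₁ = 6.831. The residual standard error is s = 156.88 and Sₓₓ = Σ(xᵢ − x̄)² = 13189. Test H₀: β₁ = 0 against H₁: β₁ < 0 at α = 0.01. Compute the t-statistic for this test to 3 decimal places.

t = 5.001

SE(β̂₁) = s/√Sₓₓ = 156.88/√13189 = 1.36603.
t = 6.831 / 1.36603 = 5.001.
df = n − 2 = 174.
One-sided p ≈ 1.0000, which is ≥ 0.01, so fail to reject H₀.
The data do not give significant evidence that the true slope on living area is negative.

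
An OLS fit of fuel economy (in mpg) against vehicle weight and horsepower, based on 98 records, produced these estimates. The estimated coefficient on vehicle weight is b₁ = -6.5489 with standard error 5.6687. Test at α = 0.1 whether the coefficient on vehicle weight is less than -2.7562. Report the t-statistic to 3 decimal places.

H₀: β₁ = -2.7562 vs H₁: β₁ < -2.7562.
t = (b₁ − β₁⁰)/SE = (-6.5489 − (-2.7562)) / 5.6687 = -0.669.
df = n − k − 1 = 98 − 2 − 1 = 95.
One-sided p ≈ 0.2525, which is ≥ 0.1, so fail to reject H₀.
The data do not give significant evidence that the true slope on vehicle weight is below -2.7562 mpg per unit, holding the other predictors fixed.

t = -0.669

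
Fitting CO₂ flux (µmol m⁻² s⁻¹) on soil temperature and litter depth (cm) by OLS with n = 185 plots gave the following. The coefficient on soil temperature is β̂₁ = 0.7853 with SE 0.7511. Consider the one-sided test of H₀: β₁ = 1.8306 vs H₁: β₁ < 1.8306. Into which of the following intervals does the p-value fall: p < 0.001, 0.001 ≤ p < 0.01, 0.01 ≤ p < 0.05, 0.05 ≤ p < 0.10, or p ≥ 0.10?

0.05 ≤ p < 0.10

t = (0.7853 − 1.8306) / 0.7511 = -1.392.
df = n − k − 1 = 185 − 2 − 1 = 182.
One-sided p = P(T_{182} < t) ≈ 0.0829.
So 0.05 ≤ p < 0.10.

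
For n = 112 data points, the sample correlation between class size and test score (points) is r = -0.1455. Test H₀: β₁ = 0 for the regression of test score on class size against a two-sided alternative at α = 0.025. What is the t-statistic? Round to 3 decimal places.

t = -1.542

t = r·√(n − 2)/√(1 − r²) = -0.1455·√110/√0.97883 = -1.542.
df = n − 2 = 110.
Two-sided p ≈ 0.1258, which is ≥ 0.025, so fail to reject H₀.
The data do not give significant evidence of a linear association between class size and test score.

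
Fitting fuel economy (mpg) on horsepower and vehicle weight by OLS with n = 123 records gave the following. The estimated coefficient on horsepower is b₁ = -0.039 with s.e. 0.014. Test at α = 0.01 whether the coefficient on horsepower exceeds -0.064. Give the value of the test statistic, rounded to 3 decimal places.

t = 1.786

H₀: β₁ = -0.064 vs H₁: β₁ > -0.064.
t = (b₁ − β₁⁰)/SE = (-0.039 − (-0.064)) / 0.014 = 1.786.
df = n − k − 1 = 123 − 2 − 1 = 120.
One-sided p ≈ 0.0383, which is ≥ 0.01, so fail to reject H₀.
The data do not give significant evidence that the true slope on horsepower exceeds -0.064 mpg per unit, holding the other predictors fixed.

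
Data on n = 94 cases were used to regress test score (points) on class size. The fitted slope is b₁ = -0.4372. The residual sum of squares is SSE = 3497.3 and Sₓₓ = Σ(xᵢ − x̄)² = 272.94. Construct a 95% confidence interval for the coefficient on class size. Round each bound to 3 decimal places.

MSE = SSE/(n − 2) = 3497.3/92 = 38.0141.
SE(b₁) = √(MSE/Sₓₓ) = √(38.0141/272.94) = 0.373198.
df = n − 2 = 92.
t* = t_{0.025, 92} = 1.986086.
Margin = t* × SE = 1.986086 × 0.373198 = 0.74120.
CI: -0.4372 ± 0.74120 → (-1.178, 0.304).
With 95% confidence, each one-unit increase in class size is associated with a change of between -1.178 and 0.304 points in test score.

(-1.178, 0.304)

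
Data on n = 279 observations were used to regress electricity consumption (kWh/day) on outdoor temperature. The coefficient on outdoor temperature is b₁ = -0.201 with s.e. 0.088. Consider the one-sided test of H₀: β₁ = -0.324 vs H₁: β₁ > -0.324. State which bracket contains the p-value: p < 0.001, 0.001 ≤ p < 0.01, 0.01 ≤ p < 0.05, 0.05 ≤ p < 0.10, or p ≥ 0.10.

0.05 ≤ p < 0.10

t = (-0.201 − (-0.324)) / 0.088 = 1.398.
df = n − 2 = 279 − 2 = 277.
One-sided p = P(T_{277} > t) ≈ 0.0817.
So 0.05 ≤ p < 0.10.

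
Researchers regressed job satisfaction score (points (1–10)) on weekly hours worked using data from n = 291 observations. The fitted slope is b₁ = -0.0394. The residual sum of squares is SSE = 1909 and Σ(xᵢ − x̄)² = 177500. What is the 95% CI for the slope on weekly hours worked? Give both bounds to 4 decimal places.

(-0.0514, -0.0274)

MSE = SSE/(n − 2) = 1909/289 = 6.60554.
SE(b₁) = √(MSE/Sₓₓ) = √(6.60554/177500) = 0.00610035.
df = n − 2 = 289.
t* = t_{0.025, 289} = 1.968206.
Margin = t* × SE = 1.968206 × 0.00610035 = 0.012007.
CI: -0.0394 ± 0.012007 → (-0.0514, -0.0274).
With 95% confidence, each one-unit increase in weekly hours worked is associated with a change of between -0.0514 and -0.0274 points (1–10) in job satisfaction score.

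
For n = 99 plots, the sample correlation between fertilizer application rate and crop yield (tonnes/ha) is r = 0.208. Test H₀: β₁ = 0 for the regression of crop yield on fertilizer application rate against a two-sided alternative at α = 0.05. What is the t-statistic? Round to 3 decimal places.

t = r·√(n − 2)/√(1 − r²) = 0.208·√97/√0.956736 = 2.094.
df = n − 2 = 97.
Two-sided p ≈ 0.0388, which is < 0.05, so reject H₀.
There is evidence of a linear association between fertilizer application rate and crop yield.

t = 2.094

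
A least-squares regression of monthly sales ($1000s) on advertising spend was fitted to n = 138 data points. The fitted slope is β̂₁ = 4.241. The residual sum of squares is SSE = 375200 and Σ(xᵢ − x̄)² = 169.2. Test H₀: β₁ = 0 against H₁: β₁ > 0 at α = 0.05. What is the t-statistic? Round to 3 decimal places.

t = 1.050

MSE = SSE/(n − 2) = 375200/136 = 2758.82.
SE(β̂₁) = √(MSE/Sₓₓ) = √(2758.82/169.2) = 4.03796.
t = 4.241 / 4.03796 = 1.050.
df = n − 2 = 136.
One-sided p ≈ 0.1477, which is ≥ 0.05, so fail to reject H₀.
The data do not give significant evidence that the true slope on advertising spend is positive.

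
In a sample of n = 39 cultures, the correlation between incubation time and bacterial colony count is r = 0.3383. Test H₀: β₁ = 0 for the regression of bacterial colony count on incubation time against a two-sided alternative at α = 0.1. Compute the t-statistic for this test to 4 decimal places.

t = 2.1867

t = r·√(n − 2)/√(1 − r²) = 0.3383·√37/√0.885553 = 2.1867.
df = n − 2 = 37.
Two-sided p ≈ 0.0352, which is < 0.1, so reject H₀.
There is evidence of a linear association between incubation time and bacterial colony count.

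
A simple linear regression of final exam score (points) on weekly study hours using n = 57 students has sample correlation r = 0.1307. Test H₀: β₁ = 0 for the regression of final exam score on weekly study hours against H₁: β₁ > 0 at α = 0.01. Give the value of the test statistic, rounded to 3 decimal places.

t = r·√(n − 2)/√(1 − r²) = 0.1307·√55/√0.982918 = 0.978.
df = n − 2 = 55.
One-sided p ≈ 0.1663, which is ≥ 0.01, so fail to reject H₀.
The data do not give significant evidence of a linear association between weekly study hours and final exam score.

t = 0.978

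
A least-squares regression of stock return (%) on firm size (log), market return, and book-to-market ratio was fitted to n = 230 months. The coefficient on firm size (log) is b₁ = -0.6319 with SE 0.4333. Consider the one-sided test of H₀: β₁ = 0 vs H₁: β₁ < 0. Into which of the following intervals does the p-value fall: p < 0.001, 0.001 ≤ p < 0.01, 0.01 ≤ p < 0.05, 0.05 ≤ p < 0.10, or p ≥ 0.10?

t = -0.6319 / 0.4333 = -1.458.
df = n − k − 1 = 230 − 3 − 1 = 226.
One-sided p = P(T_{226} < t) ≈ 0.0731.
So 0.05 ≤ p < 0.10.

0.05 ≤ p < 0.10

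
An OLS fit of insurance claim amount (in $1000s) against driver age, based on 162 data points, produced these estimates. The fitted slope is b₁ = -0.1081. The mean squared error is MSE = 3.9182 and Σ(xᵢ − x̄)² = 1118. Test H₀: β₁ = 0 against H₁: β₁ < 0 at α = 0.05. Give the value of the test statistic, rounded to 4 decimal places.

t = -1.8260

SE(b₁) = √(MSE/Sₓₓ) = √(3.9182/1118) = 0.0592001.
t = -0.1081 / 0.0592001 = -1.8260.
df = n − 2 = 160.
One-sided p ≈ 0.0349, which is < 0.05, so reject H₀.
There is evidence that the true slope on driver age is negative.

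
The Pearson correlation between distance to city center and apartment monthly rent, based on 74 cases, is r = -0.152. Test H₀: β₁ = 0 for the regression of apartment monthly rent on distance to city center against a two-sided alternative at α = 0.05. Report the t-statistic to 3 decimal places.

t = -1.305

t = r·√(n − 2)/√(1 − r²) = -0.152·√72/√0.976896 = -1.305.
df = n − 2 = 72.
Two-sided p ≈ 0.1961, which is ≥ 0.05, so fail to reject H₀.
The data do not give significant evidence of a linear association between distance to city center and apartment monthly rent.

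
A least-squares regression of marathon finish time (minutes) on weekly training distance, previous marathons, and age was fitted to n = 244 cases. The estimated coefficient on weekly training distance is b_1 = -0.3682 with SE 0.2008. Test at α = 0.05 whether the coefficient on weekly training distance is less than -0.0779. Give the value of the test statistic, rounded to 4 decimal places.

H₀: β₁ = -0.0779 vs H₁: β₁ < -0.0779.
t = (b_1 − β₁⁰)/SE = (-0.3682 − (-0.0779)) / 0.2008 = -1.4457.
df = n − k − 1 = 244 − 3 − 1 = 240.
One-sided p ≈ 0.0748, which is ≥ 0.05, so fail to reject H₀.
The data do not give significant evidence that the true slope on weekly training distance is below -0.0779 minutes per unit, holding the other predictors fixed.

t = -1.4457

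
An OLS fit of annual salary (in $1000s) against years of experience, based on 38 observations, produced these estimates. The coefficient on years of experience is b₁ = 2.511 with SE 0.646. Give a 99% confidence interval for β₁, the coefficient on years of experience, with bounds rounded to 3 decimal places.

(0.754, 4.268)

df = n − 2 = 38 − 2 = 36.
t* = t_{0.005, 36} = 2.719485.
Margin = t* × SE = 2.719485 × 0.646 = 1.75679.
CI: 2.511 ± 1.75679 → (0.754, 4.268).
With 99% confidence, each one-unit increase in years of experience is associated with a change of between 0.754 and 4.268 $1000s in annual salary.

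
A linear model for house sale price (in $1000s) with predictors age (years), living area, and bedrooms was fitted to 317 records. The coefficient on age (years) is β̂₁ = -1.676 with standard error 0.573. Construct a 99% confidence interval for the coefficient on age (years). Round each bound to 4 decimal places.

(-3.1610, -0.1910)

df = n − k − 1 = 317 − 3 − 1 = 313.
t* = t_{0.005, 313} = 2.591628.
Margin = t* × SE = 2.591628 × 0.573 = 1.485003.
CI: -1.676 ± 1.485003 → (-3.1610, -0.1910).
With 99% confidence, each one-unit increase in age (years) is associated with a change of between -3.1610 and -0.1910 $1000s in house sale price, holding the other predictors fixed.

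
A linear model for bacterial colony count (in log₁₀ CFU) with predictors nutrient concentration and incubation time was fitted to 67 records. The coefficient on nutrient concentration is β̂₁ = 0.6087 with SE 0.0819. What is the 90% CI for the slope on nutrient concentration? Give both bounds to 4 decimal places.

(0.4720, 0.7454)

df = n − k − 1 = 67 − 2 − 1 = 64.
t* = t_{0.05, 64} = 1.669013.
Margin = t* × SE = 1.669013 × 0.0819 = 0.136692.
CI: 0.6087 ± 0.136692 → (0.4720, 0.7454).
With 90% confidence, each one-unit increase in nutrient concentration is associated with a change of between 0.4720 and 0.7454 log₁₀ CFU in bacterial colony count, holding the other predictors fixed.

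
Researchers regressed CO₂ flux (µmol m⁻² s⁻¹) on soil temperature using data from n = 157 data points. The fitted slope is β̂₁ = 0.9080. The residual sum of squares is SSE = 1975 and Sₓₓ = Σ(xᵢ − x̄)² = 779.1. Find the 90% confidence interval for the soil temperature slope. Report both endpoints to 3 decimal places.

(0.696, 1.120)

MSE = SSE/(n − 2) = 1975/155 = 12.7419.
SE(β̂₁) = √(MSE/Sₓₓ) = √(12.7419/779.1) = 0.127885.
df = n − 2 = 155.
t* = t_{0.05, 155} = 1.654744.
Margin = t* × SE = 1.654744 × 0.127885 = 0.21162.
CI: 0.9080 ± 0.21162 → (0.696, 1.120).
With 90% confidence, each one-unit increase in soil temperature is associated with a change of between 0.696 and 1.120 µmol m⁻² s⁻¹ in CO₂ flux.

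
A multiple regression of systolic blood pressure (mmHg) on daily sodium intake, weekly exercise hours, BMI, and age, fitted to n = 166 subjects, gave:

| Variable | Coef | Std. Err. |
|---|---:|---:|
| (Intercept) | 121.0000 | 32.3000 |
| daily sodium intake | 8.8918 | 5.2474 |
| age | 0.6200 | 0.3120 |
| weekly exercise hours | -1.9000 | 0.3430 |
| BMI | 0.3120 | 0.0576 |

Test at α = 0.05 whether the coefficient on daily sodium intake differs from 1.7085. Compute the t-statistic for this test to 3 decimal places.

t = 1.369

Read off: b = 8.8918, SE = 5.2474 for daily sodium intake.
H₀: β₁ = 1.7085 vs H₁: β₁ ≠ 1.7085.
t = (8.8918 − 1.7085) / 5.2474 = 1.369.
df = n − k − 1 = 166 − 4 − 1 = 161.
Two-sided p ≈ 0.1729, which is ≥ 0.05, so fail to reject H₀.
The data are consistent with a true slope of 1.7085 mmHg per unit of daily sodium intake, holding the other predictors fixed.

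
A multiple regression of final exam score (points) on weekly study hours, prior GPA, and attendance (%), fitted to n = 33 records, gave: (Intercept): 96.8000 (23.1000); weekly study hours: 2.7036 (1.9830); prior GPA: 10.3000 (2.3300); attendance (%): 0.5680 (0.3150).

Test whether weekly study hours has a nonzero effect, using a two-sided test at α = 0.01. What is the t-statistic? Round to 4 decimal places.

t = 1.3634

Read off: b = 2.7036, SE = 1.9830 for weekly study hours.
H₀: β₁ = 0 vs H₁: β₁ ≠ 0.
t = 2.7036 / 1.9830 = 1.3634.
df = n − k − 1 = 33 − 3 − 1 = 29.
Two-sided p ≈ 0.1833, which is ≥ 0.01, so fail to reject H₀.
The data do not give significant evidence of an association between weekly study hours and final exam score, after adjusting for the other predictors.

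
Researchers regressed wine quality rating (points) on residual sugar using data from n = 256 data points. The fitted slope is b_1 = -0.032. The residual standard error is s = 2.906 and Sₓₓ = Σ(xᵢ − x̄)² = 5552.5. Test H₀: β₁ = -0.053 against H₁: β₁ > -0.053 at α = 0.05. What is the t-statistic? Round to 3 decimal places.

t = 0.538

SE(b_1) = s/√Sₓₓ = 2.906/√5552.5 = 0.0389988.
t = (-0.032 − (-0.053)) / 0.0389988 = 0.538.
df = n − 2 = 254.
One-sided p ≈ 0.2954, which is ≥ 0.05, so fail to reject H₀.
The data do not give significant evidence that the true slope on residual sugar exceeds -0.053 points per unit.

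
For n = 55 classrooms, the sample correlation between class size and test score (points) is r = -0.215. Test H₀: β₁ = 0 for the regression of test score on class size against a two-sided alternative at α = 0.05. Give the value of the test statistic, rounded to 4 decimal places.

t = -1.6027

t = r·√(n − 2)/√(1 − r²) = -0.215·√53/√0.953775 = -1.6027.
df = n − 2 = 53.
Two-sided p ≈ 0.1149, which is ≥ 0.05, so fail to reject H₀.
The data do not give significant evidence of a linear association between class size and test score.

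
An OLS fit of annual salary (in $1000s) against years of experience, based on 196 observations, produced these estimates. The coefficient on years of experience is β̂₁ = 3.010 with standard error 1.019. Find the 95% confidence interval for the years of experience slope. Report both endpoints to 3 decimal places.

df = n − 2 = 196 − 2 = 194.
t* = t_{0.025, 194} = 1.972268.
Margin = t* × SE = 1.972268 × 1.019 = 2.00974.
CI: 3.010 ± 2.00974 → (1.000, 5.020).
With 95% confidence, each one-unit increase in years of experience is associated with a change of between 1.000 and 5.020 $1000s in annual salary.

(1.000, 5.020)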